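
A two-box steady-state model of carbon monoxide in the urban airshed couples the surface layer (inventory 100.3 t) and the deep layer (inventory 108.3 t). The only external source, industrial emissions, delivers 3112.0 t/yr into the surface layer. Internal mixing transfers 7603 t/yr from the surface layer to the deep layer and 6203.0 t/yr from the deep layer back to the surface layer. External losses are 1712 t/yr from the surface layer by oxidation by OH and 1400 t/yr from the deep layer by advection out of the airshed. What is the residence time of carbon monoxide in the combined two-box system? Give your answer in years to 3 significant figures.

0.0670 yr

Treat the two boxes together as one reservoir: the mixing fluxes between them are internal recycling, so τ = ΣM / Σ(external losses).
M_total = 100.3 + 108.3 = 208.60 t.
ΣF_external_out = 1712 + 1400 = 3112.0 t/yr.
τ = M_total / ΣF_ext = 208.60 / 3112.0 = 0.06703 yr.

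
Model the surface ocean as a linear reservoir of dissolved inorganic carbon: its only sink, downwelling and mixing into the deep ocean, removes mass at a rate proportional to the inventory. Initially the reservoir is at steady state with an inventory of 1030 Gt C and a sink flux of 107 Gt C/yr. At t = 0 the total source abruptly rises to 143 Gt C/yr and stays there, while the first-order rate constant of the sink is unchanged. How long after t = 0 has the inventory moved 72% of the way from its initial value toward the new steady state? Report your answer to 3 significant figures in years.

τ = M₀/F₀ = 1030/107 = 9.626 yr.
The remaining gap fraction is e^(−t/τ); 72% covered ⇒ e^(−t/τ) = 0.280.
t = −τ ln(0.280) = 9.626 × 1.273 = 12.25 yr.

12.3 yr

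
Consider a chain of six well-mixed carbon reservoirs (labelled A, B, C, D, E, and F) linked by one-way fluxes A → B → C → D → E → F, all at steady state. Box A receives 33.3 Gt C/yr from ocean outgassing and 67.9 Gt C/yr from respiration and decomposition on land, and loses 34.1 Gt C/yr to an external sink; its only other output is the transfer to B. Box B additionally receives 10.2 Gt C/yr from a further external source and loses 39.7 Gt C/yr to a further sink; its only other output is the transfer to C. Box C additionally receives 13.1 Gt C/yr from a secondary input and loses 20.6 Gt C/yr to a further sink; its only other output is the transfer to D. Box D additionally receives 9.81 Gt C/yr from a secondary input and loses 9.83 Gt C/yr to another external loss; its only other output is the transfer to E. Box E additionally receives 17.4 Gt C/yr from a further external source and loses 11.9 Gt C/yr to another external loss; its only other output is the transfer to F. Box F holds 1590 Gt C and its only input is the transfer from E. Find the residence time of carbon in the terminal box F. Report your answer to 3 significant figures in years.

Box A: F(A→B) = (33.3 + 67.9) − 34.1 = 67.100 Gt C/yr.
Box B: F(B→C) = (67.100 + 10.2) − 39.7 = 37.600 Gt C/yr.
Box C: F(C→D) = (37.600 + 13.1) − 20.6 = 30.100 Gt C/yr.
Box D: F(D→E) = (30.100 + 9.81) − 9.83 = 30.080 Gt C/yr.
Box E: F(E→F) = (30.080 + 17.4) − 11.9 = 35.580 Gt C/yr.
Box F throughput = its input = 35.580 Gt C/yr; τ = 1590 / 35.580 = 44.69 yr.

44.7 yr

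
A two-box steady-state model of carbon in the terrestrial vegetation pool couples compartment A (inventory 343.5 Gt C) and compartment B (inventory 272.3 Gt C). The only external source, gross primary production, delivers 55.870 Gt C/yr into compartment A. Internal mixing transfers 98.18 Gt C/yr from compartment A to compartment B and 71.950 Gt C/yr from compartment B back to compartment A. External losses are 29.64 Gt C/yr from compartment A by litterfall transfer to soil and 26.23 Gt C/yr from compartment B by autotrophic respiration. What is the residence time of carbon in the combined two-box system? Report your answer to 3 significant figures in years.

For the system as a whole, the A↔B exchange is internal and contributes nothing to the throughput; only the external sinks remove mass.
M_total = 343.5 + 272.3 = 615.80 Gt C.
ΣF_external_out = 29.64 + 26.23 = 55.870 Gt C/yr.
τ = M_total / ΣF_ext = 615.80 / 55.870 = 11.02 yr.

11.0 yr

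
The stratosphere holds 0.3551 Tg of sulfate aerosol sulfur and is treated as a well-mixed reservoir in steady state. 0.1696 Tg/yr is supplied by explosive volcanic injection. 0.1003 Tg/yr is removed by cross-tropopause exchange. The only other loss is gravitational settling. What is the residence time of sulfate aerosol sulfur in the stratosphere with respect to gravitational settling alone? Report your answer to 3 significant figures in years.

5.12 yr

At steady state ΣF_in = ΣF_out.
ΣF_in = 0.16960 Tg/yr.
Gravitational settling flux = ΣF_in − (0.1003) = 0.16960 − 0.1003 = 0.06930 Tg/yr.
τ = M / F = 0.3551 / 0.06930 = 5.124 yr.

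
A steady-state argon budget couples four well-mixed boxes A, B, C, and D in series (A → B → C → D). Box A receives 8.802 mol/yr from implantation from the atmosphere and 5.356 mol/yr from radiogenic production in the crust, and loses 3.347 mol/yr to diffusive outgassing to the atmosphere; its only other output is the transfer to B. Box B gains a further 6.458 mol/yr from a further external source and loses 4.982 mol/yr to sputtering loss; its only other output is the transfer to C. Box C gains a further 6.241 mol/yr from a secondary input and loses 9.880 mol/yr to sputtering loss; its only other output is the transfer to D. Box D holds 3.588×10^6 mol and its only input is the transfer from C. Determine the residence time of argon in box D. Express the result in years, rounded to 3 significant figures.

Box A: F(A→B) = (8.802 + 5.356) − 3.347 = 10.811 mol/yr.
Box B: F(B→C) = (10.811 + 6.458) − 4.982 = 12.287 mol/yr.
Box C: F(C→D) = (12.287 + 6.241) − 9.880 = 8.6480 mol/yr.
Box D throughput = its input = 8.6480 mol/yr; τ = 3.588×10^6 / 8.6480 = 414900 yr.

415000 yr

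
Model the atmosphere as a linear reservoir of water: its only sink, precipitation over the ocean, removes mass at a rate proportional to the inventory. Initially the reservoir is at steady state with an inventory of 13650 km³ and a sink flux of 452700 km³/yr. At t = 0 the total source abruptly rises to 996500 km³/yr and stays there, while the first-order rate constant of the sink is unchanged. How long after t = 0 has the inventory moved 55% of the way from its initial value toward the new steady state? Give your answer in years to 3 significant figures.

0.0241 yr

τ = M₀/F₀ = 13650/452700 = 0.03015 yr.
The remaining gap fraction is e^(−t/τ); 55% covered ⇒ e^(−t/τ) = 0.450.
t = −τ ln(0.450) = 0.03015 × 0.7985 = 0.02408 yr.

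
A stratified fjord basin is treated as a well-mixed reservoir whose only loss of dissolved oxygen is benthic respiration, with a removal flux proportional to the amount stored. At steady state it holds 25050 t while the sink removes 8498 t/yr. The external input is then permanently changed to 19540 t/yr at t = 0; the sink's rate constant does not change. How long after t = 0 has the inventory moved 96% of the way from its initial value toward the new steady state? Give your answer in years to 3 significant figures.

τ = M₀/F₀ = 25050/8498 = 2.948 yr.
The remaining gap fraction is e^(−t/τ); 96% covered ⇒ e^(−t/τ) = 0.0400.
t = −τ ln(0.0400) = 2.948 × 3.219 = 9.488 yr.

9.49 yr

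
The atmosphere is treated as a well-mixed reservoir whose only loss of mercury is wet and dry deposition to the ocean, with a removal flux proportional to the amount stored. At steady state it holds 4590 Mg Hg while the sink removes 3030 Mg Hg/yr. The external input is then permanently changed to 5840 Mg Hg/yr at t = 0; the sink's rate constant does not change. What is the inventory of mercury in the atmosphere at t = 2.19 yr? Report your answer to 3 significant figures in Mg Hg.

τ = M₀/F₀ = 4590/3030 = 1.515 yr; rate constant k = 1/τ.
New steady state M_∞ = F₁/k = F₁·τ = 5840 × 1.515 = 8846.7 Mg Hg.
M(t) = M_∞ + (M₀ − M_∞)·e^(−t/τ); t/τ = 2.19/1.515 = 1.446, so e^(−t/τ) = 0.2356.
M(t) = 8846.7 − 4257 × 0.2356 = 7843.9 Mg Hg.

7840 Mg Hg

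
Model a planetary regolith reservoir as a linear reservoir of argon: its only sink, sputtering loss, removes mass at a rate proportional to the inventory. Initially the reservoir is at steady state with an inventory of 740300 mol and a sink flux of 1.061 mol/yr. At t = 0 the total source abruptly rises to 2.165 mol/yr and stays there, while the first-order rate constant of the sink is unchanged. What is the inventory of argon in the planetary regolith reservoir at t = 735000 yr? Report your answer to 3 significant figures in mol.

1.24×10^6 mol

The sink rate constant is k = F₀/M₀ = 1.061/740300 = 1.433×10^-6 yr⁻¹.
Solving dM/dt = F₁ − kM with M(0) = M₀ gives M(t) = F₁/k + (M₀ − F₁/k)·e^(−kt).
F₁/k = 2.165/1.433×10^-6 = 1.5106×10^6 mol; kt = 1.433×10^-6 × 735000 = 1.053, e^(−kt) = 0.3487.
M(735000) = 1.5106×10^6 + (740300 − 1.5106×10^6) × 0.3487 = 1.5106×10^6 − 268600 = 1.2420×10^6 mol.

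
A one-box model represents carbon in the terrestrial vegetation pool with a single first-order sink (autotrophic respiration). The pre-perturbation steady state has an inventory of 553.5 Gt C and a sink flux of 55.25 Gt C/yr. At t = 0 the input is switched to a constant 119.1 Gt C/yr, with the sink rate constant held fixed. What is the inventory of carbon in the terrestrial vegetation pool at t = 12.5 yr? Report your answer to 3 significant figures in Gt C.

1010 Gt C

The sink rate constant is k = F₀/M₀ = 55.25/553.5 = 0.09982 yr⁻¹.
Solving dM/dt = F₁ − kM with M(0) = M₀ gives M(t) = F₁/k + (M₀ − F₁/k)·e^(−kt).
F₁/k = 119.1/0.09982 = 1193.2 Gt C; kt = 0.09982 × 12.5 = 1.248, e^(−kt) = 0.2872.
M(12.5) = 1193.2 + (553.5 − 1193.2) × 0.2872 = 1193.2 − 183.7 = 1009.5 Gt C.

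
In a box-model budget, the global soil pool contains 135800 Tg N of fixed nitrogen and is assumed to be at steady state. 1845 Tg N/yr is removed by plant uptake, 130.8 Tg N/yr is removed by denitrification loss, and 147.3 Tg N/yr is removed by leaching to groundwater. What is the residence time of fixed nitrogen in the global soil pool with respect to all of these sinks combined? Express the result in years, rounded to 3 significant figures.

64.0 yr

Total removal flux = 1845 + 130.8 + 147.3 = 2123.1 Tg N/yr.
τ = M / ΣF_out = 135800 / 2123.1 = 63.96 yr.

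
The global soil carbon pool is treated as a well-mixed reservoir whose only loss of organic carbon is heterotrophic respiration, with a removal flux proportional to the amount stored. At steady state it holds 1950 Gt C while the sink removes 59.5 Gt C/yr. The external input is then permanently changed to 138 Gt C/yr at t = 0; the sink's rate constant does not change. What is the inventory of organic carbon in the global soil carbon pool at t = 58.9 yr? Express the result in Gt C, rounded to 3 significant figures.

The sink rate constant is k = F₀/M₀ = 59.5/1950 = 0.03051 yr⁻¹.
Solving dM/dt = F₁ − kM with M(0) = M₀ gives M(t) = F₁/k + (M₀ − F₁/k)·e^(−kt).
F₁/k = 138/0.03051 = 4522.7 Gt C; kt = 0.03051 × 58.9 = 1.797, e^(−kt) = 0.1658.
M(58.9) = 4522.7 + (1950 − 4522.7) × 0.1658 = 4522.7 − 426.5 = 4096.2 Gt C.

4100 Gt C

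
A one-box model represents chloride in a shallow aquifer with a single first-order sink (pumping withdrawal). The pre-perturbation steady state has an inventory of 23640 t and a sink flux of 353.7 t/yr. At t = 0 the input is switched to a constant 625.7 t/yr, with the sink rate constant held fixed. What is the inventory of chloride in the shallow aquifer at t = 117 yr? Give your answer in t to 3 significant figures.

38700 t

Residence time τ = M₀/F₀ = 66.84 yr. The eventual steady state is M_∞ = M₀·(F₁/F₀) = 23640 × 625.7/353.7 = 41819 t.
The anomaly ΔM(t) = M(t) − M_∞ decays as ΔM₀·e^(−t/τ) with ΔM₀ = 23640 − 41819 = −18180 t.
At t = 117 yr, e^(−t/τ) = e^(−1.751) = 0.1737, so ΔM = −3157 t and M = 41819 − 3157 = 38662 t.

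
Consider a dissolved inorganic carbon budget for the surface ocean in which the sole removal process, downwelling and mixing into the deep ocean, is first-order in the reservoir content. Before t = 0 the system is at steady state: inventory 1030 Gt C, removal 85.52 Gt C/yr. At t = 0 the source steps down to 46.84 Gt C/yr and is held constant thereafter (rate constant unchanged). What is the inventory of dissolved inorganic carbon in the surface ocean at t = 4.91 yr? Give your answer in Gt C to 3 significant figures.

874 Gt C

The sink rate constant is k = F₀/M₀ = 85.52/1030 = 0.08303 yr⁻¹.
Solving dM/dt = F₁ − kM with M(0) = M₀ gives M(t) = F₁/k + (M₀ − F₁/k)·e^(−kt).
F₁/k = 46.84/0.08303 = 564.14 Gt C; kt = 0.08303 × 4.91 = 0.4077, e^(−kt) = 0.6652.
M(4.91) = 564.14 + (1030 − 564.14) × 0.6652 = 564.14 + 309.9 = 874.03 Gt C.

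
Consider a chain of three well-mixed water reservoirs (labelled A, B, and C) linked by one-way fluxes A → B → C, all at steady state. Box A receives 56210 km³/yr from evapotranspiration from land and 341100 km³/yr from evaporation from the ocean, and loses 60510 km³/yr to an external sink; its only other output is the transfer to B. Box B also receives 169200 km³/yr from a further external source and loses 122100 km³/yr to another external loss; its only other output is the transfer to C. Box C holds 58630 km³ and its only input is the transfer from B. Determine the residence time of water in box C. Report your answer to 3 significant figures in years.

0.153 yr

Box A: F(A→B) = (56210 + 341100) − 60510 = 336800 km³/yr.
Box B: F(B→C) = (336800 + 169200) − 122100 = 383900 km³/yr.
Box C throughput = its input = 383900 km³/yr; τ = 58630 / 383900 = 0.1527 yr.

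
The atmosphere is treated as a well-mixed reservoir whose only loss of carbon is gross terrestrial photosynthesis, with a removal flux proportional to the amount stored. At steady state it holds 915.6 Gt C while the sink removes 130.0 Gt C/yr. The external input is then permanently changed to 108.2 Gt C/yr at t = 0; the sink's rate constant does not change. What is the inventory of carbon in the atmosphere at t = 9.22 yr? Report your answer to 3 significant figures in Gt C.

804 Gt C

τ = M₀/F₀ = 915.6/130.0 = 7.043 yr; rate constant k = 1/τ.
New steady state M_∞ = F₁/k = F₁·τ = 108.2 × 7.043 = 762.06 Gt C.
M(t) = M_∞ + (M₀ − M_∞)·e^(−t/τ); t/τ = 9.22/7.043 = 1.309, so e^(−t/τ) = 0.2701.
M(t) = 762.06 + 153.5 × 0.2701 = 803.53 Gt C.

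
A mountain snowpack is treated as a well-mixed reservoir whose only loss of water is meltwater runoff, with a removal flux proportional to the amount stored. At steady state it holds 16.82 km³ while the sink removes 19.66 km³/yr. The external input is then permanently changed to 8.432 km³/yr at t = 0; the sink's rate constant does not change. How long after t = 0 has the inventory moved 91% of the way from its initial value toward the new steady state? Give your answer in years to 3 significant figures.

2.06 yr

τ = M₀/F₀ = 16.82/19.66 = 0.8555 yr.
The remaining gap fraction is e^(−t/τ); 91% covered ⇒ e^(−t/τ) = 0.0900.
t = −τ ln(0.0900) = 0.8555 × 2.408 = 2.060 yr.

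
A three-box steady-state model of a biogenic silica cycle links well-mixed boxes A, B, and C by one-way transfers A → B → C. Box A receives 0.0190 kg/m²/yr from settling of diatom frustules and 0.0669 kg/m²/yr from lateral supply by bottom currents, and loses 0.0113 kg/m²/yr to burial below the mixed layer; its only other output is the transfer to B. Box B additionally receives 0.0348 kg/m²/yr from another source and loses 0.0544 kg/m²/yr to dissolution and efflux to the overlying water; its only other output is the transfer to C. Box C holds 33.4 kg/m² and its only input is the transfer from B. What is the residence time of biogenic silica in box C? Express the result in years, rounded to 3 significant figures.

607 yr

Box A: F(A→B) = (0.0190 + 0.0669) − 0.0113 = 0.074600 kg/m²/yr.
Box B: F(B→C) = (0.074600 + 0.0348) − 0.0544 = 0.055000 kg/m²/yr.
Box C throughput = its input = 0.055000 kg/m²/yr; τ = 33.4 / 0.055000 = 607.3 yr.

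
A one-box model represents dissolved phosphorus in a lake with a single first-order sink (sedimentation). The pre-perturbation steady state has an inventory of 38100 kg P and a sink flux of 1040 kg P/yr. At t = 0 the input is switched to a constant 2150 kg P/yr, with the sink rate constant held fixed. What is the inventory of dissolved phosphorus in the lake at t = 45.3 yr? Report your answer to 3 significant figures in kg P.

The sink rate constant is k = F₀/M₀ = 1040/38100 = 0.02730 yr⁻¹.
Solving dM/dt = F₁ − kM with M(0) = M₀ gives M(t) = F₁/k + (M₀ − F₁/k)·e^(−kt).
F₁/k = 2150/0.02730 = 78764 kg P; kt = 0.02730 × 45.3 = 1.237, e^(−kt) = 0.2904.
M(45.3) = 78764 + (38100 − 78764) × 0.2904 = 78764 − 11810 = 66956 kg P.

67000 kg P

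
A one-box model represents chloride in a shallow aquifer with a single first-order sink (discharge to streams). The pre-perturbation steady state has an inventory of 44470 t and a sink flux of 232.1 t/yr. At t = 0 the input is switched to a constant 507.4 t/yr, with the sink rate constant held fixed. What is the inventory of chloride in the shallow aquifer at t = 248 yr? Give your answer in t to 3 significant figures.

Residence time τ = M₀/F₀ = 191.6 yr. The eventual steady state is M_∞ = M₀·(F₁/F₀) = 44470 × 507.4/232.1 = 97217 t.
The anomaly ΔM(t) = M(t) − M_∞ decays as ΔM₀·e^(−t/τ) with ΔM₀ = 44470 − 97217 = −52750 t.
At t = 248 yr, e^(−t/τ) = e^(−1.294) = 0.2741, so ΔM = −14460 t and M = 97217 − 14460 = 82761 t.

82800 t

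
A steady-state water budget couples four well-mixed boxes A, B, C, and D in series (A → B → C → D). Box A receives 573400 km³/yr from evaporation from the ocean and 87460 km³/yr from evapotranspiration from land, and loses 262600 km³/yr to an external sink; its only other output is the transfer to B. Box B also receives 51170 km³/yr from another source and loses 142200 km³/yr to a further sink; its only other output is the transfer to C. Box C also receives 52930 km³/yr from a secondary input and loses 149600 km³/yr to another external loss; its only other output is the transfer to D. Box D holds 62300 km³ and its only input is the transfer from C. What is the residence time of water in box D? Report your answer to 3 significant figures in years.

Box A: F(A→B) = (573400 + 87460) − 262600 = 398260 km³/yr.
Box B: F(B→C) = (398260 + 51170) − 142200 = 307230 km³/yr.
Box C: F(C→D) = (307230 + 52930) − 149600 = 210560 km³/yr.
Box D throughput = its input = 210560 km³/yr; τ = 62300 / 210560 = 0.2959 yr.

0.296 yr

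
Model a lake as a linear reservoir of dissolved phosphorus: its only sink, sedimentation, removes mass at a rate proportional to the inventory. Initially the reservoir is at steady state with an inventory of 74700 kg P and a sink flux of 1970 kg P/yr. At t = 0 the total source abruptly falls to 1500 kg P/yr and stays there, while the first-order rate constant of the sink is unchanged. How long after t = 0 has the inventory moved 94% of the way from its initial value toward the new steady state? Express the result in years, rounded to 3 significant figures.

τ = M₀/F₀ = 74700/1970 = 37.92 yr.
The remaining gap fraction is e^(−t/τ); 94% covered ⇒ e^(−t/τ) = 0.0600.
t = −τ ln(0.0600) = 37.92 × 2.813 = 106.7 yr.

107 yr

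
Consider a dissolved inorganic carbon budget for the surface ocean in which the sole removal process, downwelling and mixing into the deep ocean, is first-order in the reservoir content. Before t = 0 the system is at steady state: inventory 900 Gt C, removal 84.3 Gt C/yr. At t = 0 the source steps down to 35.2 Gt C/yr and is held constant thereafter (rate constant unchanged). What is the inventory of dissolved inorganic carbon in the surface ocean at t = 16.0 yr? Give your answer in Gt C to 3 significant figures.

Residence time τ = M₀/F₀ = 10.68 yr. The eventual steady state is M_∞ = M₀·(F₁/F₀) = 900 × 35.2/84.3 = 375.80 Gt C.
The anomaly ΔM(t) = M(t) − M_∞ decays as ΔM₀·e^(−t/τ) with ΔM₀ = 900 − 375.80 = 524.2 Gt C.
At t = 16.0 yr, e^(−t/τ) = e^(−1.499) = 0.2234, so ΔM = 117.1 Gt C and M = 375.80 + 117.1 = 492.92 Gt C.

493 Gt C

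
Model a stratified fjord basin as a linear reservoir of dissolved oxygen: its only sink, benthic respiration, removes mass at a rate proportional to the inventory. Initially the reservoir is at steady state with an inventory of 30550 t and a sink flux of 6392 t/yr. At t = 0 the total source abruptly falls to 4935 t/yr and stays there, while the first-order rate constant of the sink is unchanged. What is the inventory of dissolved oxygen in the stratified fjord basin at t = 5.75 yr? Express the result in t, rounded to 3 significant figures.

τ = M₀/F₀ = 30550/6392 = 4.779 yr; rate constant k = 1/τ.
New steady state M_∞ = F₁/k = F₁·τ = 4935 × 4.779 = 23586 t.
M(t) = M_∞ + (M₀ − M_∞)·e^(−t/τ); t/τ = 5.75/4.779 = 1.203, so e^(−t/τ) = 0.3003.
M(t) = 23586 + 6964 × 0.3003 = 25677 t.

25700 t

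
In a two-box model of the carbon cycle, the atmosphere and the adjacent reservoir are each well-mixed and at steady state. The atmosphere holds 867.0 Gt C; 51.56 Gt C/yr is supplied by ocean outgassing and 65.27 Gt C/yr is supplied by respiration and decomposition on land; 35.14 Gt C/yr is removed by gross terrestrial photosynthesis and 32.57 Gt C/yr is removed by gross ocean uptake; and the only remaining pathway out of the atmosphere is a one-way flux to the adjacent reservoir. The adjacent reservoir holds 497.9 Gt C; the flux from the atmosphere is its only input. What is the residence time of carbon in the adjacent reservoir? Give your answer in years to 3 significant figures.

Balance the atmosphere: ΣF_in = 51.56 + 65.27 = 116.83 Gt C/yr.
Flux to the adjacent reservoir = ΣF_in − (35.14 + 32.57) = 49.120 Gt C/yr.
At steady state the output of the adjacent reservoir equals its input, 49.120 Gt C/yr.
τ = M / F = 497.9 / 49.120 = 10.14 yr.

10.1 yr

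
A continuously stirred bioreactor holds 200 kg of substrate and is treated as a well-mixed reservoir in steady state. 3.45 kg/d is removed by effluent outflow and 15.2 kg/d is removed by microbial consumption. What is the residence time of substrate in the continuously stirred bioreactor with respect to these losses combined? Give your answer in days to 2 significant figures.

11 d

Total removal = 3.450 + 15.20 = 18.650 kg/d.
τ = M / ΣF_out = 200 / 18.650 = 10.72 d.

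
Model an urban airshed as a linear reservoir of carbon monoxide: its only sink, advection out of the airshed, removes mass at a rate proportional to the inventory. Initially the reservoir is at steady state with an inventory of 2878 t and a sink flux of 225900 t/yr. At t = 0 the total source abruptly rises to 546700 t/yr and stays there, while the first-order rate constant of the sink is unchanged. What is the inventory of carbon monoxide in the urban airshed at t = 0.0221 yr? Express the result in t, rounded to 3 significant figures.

6240 t

Residence time τ = M₀/F₀ = 0.01274 yr. The eventual steady state is M_∞ = M₀·(F₁/F₀) = 2878 × 546700/225900 = 6965.0 t.
The anomaly ΔM(t) = M(t) − M_∞ decays as ΔM₀·e^(−t/τ) with ΔM₀ = 2878 − 6965.0 = −4087 t.
At t = 0.0221 yr, e^(−t/τ) = e^(−1.735) = 0.1765, so ΔM = −721.2 t and M = 6965.0 − 721.2 = 6243.9 t.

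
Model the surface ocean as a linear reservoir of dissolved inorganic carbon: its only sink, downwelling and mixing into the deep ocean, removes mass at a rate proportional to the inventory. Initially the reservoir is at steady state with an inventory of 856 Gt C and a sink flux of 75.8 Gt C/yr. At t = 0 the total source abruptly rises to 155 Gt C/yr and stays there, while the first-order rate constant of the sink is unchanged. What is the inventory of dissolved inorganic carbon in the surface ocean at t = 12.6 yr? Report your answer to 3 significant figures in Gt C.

The sink rate constant is k = F₀/M₀ = 75.8/856 = 0.08855 yr⁻¹.
Solving dM/dt = F₁ − kM with M(0) = M₀ gives M(t) = F₁/k + (M₀ − F₁/k)·e^(−kt).
F₁/k = 155/0.08855 = 1750.4 Gt C; kt = 0.08855 × 12.6 = 1.116, e^(−kt) = 0.3277.
M(12.6) = 1750.4 + (856 − 1750.4) × 0.3277 = 1750.4 − 293.1 = 1457.3 Gt C.

1460 Gt C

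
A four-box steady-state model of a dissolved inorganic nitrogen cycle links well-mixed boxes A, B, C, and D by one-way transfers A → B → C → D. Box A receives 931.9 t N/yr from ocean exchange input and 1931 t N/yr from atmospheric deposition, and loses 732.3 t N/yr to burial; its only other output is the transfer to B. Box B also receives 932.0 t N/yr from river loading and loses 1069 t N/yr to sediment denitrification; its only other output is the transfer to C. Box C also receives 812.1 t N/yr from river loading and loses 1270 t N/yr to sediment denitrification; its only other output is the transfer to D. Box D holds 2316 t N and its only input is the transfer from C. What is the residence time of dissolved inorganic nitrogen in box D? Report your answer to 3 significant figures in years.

Box A: F(A→B) = (931.9 + 1931) − 732.3 = 2130.6 t N/yr.
Box B: F(B→C) = (2130.6 + 932.0) − 1069 = 1993.6 t N/yr.
Box C: F(C→D) = (1993.6 + 812.1) − 1270 = 1535.7 t N/yr.
Box D throughput = its input = 1535.7 t N/yr; τ = 2316 / 1535.7 = 1.508 yr.

1.51 yr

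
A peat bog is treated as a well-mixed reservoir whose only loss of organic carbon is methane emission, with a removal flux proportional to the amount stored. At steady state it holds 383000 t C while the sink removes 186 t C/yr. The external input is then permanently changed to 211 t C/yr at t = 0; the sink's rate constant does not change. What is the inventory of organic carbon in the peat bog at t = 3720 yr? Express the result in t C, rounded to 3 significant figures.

426000 t C

The sink rate constant is k = F₀/M₀ = 186/383000 = 0.0004856 yr⁻¹.
Solving dM/dt = F₁ − kM with M(0) = M₀ gives M(t) = F₁/k + (M₀ − F₁/k)·e^(−kt).
F₁/k = 211/0.0004856 = 434480 t C; kt = 0.0004856 × 3720 = 1.807, e^(−kt) = 0.1642.
M(3720) = 434480 + (383000 − 434480) × 0.1642 = 434480 − 8454 = 426020 t C.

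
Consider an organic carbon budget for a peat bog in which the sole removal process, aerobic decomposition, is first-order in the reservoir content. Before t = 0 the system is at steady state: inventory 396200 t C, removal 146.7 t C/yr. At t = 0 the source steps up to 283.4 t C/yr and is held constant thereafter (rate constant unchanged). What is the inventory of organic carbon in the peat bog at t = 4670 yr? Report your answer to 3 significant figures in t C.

700000 t C

The sink rate constant is k = F₀/M₀ = 146.7/396200 = 0.0003703 yr⁻¹.
Solving dM/dt = F₁ − kM with M(0) = M₀ gives M(t) = F₁/k + (M₀ − F₁/k)·e^(−kt).
F₁/k = 283.4/0.0003703 = 765390 t C; kt = 0.0003703 × 4670 = 1.729, e^(−kt) = 0.1774.
M(4670) = 765390 + (396200 − 765390) × 0.1774 = 765390 − 65510 = 699880 t C.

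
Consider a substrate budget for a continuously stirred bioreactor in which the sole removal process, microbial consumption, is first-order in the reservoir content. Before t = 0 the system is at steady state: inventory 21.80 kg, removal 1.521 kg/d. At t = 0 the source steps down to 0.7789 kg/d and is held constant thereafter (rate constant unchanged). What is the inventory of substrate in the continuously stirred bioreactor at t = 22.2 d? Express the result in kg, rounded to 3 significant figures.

Residence time τ = M₀/F₀ = 14.33 d. The eventual steady state is M_∞ = M₀·(F₁/F₀) = 21.80 × 0.7789/1.521 = 11.164 kg.
The anomaly ΔM(t) = M(t) − M_∞ decays as ΔM₀·e^(−t/τ) with ΔM₀ = 21.80 − 11.164 = 10.64 kg.
At t = 22.2 d, e^(−t/τ) = e^(−1.549) = 0.2125, so ΔM = 2.260 kg and M = 11.164 + 2.260 = 13.424 kg.

13.4 kg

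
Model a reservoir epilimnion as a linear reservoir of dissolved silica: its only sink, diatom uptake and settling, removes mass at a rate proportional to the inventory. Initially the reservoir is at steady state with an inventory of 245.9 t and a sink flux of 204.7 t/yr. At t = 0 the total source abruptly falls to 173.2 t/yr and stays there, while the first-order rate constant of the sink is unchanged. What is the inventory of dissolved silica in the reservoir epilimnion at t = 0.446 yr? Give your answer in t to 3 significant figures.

234 t

τ = M₀/F₀ = 245.9/204.7 = 1.201 yr; rate constant k = 1/τ.
New steady state M_∞ = F₁/k = F₁·τ = 173.2 × 1.201 = 208.06 t.
M(t) = M_∞ + (M₀ − M_∞)·e^(−t/τ); t/τ = 0.446/1.201 = 0.3713, so e^(−t/τ) = 0.6899.
M(t) = 208.06 + 37.84 × 0.6899 = 234.16 t.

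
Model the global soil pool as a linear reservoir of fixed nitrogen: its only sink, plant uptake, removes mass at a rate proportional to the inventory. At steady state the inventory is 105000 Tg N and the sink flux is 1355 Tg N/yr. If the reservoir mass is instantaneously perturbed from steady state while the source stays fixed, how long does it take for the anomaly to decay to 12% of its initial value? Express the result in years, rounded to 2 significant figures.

160 yr

For a linear reservoir the anomaly decays as exp(−t/τ) with τ = M/F = 105000/1355 = 77.49 yr.
exp(−t/τ) = 0.12 ⇒ t = −τ ln(0.12) = 77.49 × 2.120 = 164.3 yr.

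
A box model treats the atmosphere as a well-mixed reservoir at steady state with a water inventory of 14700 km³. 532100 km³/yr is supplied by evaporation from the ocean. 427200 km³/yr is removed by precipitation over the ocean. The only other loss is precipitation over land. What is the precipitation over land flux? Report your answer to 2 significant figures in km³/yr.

100000 km³/yr

At steady state ΣF_in = ΣF_out.
ΣF_in = 532100 km³/yr.
Precipitation over land flux = ΣF_in − (427200) = 532100 − 427200 = 104900 km³/yr.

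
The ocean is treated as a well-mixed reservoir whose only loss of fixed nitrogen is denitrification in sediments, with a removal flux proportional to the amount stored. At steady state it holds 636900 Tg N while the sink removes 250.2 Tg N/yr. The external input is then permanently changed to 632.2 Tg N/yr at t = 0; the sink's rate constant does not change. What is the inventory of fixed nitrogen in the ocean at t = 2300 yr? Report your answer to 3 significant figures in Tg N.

1.22×10^6 Tg N

Residence time τ = M₀/F₀ = 2546 yr. The eventual steady state is M_∞ = M₀·(F₁/F₀) = 636900 × 632.2/250.2 = 1.6093×10^6 Tg N.
The anomaly ΔM(t) = M(t) − M_∞ decays as ΔM₀·e^(−t/τ) with ΔM₀ = 636900 − 1.6093×10^6 = −972400 Tg N.
At t = 2300 yr, e^(−t/τ) = e^(−0.9035) = 0.4051, so ΔM = −394000 Tg N and M = 1.6093×10^6 − 394000 = 1.2153×10^6 Tg N.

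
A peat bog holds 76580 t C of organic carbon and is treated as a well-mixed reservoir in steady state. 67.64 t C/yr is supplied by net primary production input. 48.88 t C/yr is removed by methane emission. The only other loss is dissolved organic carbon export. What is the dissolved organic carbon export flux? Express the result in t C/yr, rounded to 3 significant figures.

18.8 t C/yr

At steady state ΣF_in = ΣF_out.
ΣF_in = 67.640 t C/yr.
Dissolved organic carbon export flux = ΣF_in − (48.88) = 67.640 − 48.88 = 18.76 t C/yr.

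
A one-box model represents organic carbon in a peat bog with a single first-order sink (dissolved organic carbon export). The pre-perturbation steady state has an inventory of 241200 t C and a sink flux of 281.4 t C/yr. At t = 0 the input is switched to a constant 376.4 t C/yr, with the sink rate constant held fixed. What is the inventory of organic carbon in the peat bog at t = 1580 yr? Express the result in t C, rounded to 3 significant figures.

310000 t C

τ = M₀/F₀ = 241200/281.4 = 857.1 yr; rate constant k = 1/τ.
New steady state M_∞ = F₁/k = F₁·τ = 376.4 × 857.1 = 322630 t C.
M(t) = M_∞ + (M₀ − M_∞)·e^(−t/τ); t/τ = 1580/857.1 = 1.843, so e^(−t/τ) = 0.1583.
M(t) = 322630 − 81430 × 0.1583 = 309740 t C.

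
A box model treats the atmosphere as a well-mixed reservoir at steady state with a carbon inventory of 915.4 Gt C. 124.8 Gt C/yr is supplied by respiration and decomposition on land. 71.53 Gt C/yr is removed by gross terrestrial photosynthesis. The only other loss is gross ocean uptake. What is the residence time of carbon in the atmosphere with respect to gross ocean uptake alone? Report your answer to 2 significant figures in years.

At steady state ΣF_in = ΣF_out.
ΣF_in = 124.80 Gt C/yr.
Gross ocean uptake flux = ΣF_in − (71.53) = 124.80 − 71.53 = 53.27 Gt C/yr.
τ = M / F = 915.4 / 53.27 = 17.18 yr.

17 yr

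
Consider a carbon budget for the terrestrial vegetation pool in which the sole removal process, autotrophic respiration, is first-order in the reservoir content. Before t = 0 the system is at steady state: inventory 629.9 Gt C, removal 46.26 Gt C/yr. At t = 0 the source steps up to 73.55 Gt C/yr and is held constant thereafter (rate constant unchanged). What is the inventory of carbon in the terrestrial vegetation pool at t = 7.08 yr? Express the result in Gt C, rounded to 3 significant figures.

781 Gt C

Residence time τ = M₀/F₀ = 13.62 yr. The eventual steady state is M_∞ = M₀·(F₁/F₀) = 629.9 × 73.55/46.26 = 1001.5 Gt C.
The anomaly ΔM(t) = M(t) − M_∞ decays as ΔM₀·e^(−t/τ) with ΔM₀ = 629.9 − 1001.5 = −371.6 Gt C.
At t = 7.08 yr, e^(−t/τ) = e^(−0.5200) = 0.5945, so ΔM = −220.9 Gt C and M = 1001.5 − 220.9 = 780.56 Gt C.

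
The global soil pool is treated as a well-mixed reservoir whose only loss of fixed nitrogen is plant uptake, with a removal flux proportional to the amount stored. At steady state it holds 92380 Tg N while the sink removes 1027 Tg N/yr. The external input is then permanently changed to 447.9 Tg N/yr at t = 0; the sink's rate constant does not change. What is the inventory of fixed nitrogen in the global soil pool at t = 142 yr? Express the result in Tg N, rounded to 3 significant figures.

51000 Tg N

τ = M₀/F₀ = 92380/1027 = 89.95 yr; rate constant k = 1/τ.
New steady state M_∞ = F₁/k = F₁·τ = 447.9 × 89.95 = 40289 Tg N.
M(t) = M_∞ + (M₀ − M_∞)·e^(−t/τ); t/τ = 142/89.95 = 1.579, so e^(−t/τ) = 0.2063.
M(t) = 40289 + 52090 × 0.2063 = 51033 Tg N.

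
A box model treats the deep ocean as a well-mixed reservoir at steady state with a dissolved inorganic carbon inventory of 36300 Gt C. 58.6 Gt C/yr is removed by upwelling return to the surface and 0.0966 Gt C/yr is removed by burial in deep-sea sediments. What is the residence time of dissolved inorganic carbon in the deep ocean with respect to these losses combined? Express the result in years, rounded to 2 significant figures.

Total removal = 58.60 + 0.09660 = 58.697 Gt C/yr.
τ = M / ΣF_out = 36300 / 58.697 = 618.4 yr.

620 yr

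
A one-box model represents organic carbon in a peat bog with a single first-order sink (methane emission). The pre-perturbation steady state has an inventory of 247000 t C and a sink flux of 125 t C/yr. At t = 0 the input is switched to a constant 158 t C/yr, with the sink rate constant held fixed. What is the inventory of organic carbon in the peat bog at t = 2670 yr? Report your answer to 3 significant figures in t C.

295000 t C

Residence time τ = M₀/F₀ = 1976 yr. The eventual steady state is M_∞ = M₀·(F₁/F₀) = 247000 × 158/125 = 312210 t C.
The anomaly ΔM(t) = M(t) − M_∞ decays as ΔM₀·e^(−t/τ) with ΔM₀ = 247000 − 312210 = −65210 t C.
At t = 2670 yr, e^(−t/τ) = e^(−1.351) = 0.2589, so ΔM = −16880 t C and M = 312210 − 16880 = 295320 t C.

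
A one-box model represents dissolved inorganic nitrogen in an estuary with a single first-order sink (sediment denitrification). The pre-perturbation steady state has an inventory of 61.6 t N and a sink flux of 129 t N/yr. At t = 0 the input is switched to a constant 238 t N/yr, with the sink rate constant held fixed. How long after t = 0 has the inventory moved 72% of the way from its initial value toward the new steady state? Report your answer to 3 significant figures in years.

0.608 yr

τ = M₀/F₀ = 61.6/129 = 0.4775 yr.
The remaining gap fraction is e^(−t/τ); 72% covered ⇒ e^(−t/τ) = 0.280.
t = −τ ln(0.280) = 0.4775 × 1.273 = 0.6079 yr.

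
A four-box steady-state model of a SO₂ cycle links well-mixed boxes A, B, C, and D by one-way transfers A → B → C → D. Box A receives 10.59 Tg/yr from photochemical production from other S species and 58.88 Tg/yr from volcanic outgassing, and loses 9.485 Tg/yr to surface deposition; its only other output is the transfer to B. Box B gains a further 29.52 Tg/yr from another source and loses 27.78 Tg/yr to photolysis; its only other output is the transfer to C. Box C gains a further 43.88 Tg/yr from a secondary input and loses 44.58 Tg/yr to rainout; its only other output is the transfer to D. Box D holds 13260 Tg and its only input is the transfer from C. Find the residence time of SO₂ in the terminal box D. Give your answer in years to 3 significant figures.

217 yr

Box A: F(A→B) = (10.59 + 58.88) − 9.485 = 59.985 Tg/yr.
Box B: F(B→C) = (59.985 + 29.52) − 27.78 = 61.725 Tg/yr.
Box C: F(C→D) = (61.725 + 43.88) − 44.58 = 61.025 Tg/yr.
Box D throughput = its input = 61.025 Tg/yr; τ = 13260 / 61.025 = 217.3 yr.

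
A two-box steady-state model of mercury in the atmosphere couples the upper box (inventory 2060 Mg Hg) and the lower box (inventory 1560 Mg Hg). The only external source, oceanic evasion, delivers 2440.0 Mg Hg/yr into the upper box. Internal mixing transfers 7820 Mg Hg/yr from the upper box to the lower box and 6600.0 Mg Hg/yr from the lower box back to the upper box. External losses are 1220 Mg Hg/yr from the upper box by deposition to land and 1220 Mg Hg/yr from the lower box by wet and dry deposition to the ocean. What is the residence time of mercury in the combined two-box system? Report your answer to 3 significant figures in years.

1.48 yr

Treat the two boxes together as one reservoir: the mixing fluxes between them are internal recycling, so τ = ΣM / Σ(external losses).
M_total = 2060 + 1560 = 3620.0 Mg Hg.
ΣF_external_out = 1220 + 1220 = 2440.0 Mg Hg/yr.
τ = M_total / ΣF_ext = 3620.0 / 2440.0 = 1.484 yr.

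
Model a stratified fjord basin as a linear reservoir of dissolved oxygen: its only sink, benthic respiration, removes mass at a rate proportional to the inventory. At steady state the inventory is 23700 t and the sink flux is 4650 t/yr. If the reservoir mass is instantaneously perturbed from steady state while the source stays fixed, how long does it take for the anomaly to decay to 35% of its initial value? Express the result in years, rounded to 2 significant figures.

5.4 yr

For a linear reservoir the anomaly decays as exp(−t/τ) with τ = M/F = 23700/4650 = 5.097 yr.
exp(−t/τ) = 0.35 ⇒ t = −τ ln(0.35) = 5.097 × 1.050 = 5.351 yr.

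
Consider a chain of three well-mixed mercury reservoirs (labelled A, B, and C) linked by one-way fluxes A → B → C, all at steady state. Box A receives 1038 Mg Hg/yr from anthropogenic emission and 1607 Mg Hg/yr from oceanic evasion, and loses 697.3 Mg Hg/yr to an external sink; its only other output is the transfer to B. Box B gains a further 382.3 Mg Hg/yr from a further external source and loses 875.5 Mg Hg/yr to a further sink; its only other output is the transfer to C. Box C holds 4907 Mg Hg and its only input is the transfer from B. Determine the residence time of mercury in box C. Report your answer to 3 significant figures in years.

Box A: F(A→B) = (1038 + 1607) − 697.3 = 1947.7 Mg Hg/yr.
Box B: F(B→C) = (1947.7 + 382.3) − 875.5 = 1454.5 Mg Hg/yr.
Box C throughput = its input = 1454.5 Mg Hg/yr; τ = 4907 / 1454.5 = 3.374 yr.

3.37 yr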